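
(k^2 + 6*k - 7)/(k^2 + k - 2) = (k + 7)/(k + 2)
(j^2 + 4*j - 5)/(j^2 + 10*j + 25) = (j - 1)/(j + 5)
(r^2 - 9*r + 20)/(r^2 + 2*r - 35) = (r - 4)/(r + 7)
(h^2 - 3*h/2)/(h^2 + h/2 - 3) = h/(h + 2)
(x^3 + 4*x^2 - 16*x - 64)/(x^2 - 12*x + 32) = (x^2 + 8*x + 16)/(x - 8)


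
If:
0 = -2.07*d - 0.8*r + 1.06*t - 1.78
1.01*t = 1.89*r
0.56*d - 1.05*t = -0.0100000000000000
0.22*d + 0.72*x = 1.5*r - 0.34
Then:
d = -1.02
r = -0.29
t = -0.54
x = -0.76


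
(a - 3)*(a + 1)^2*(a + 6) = a^4 + 5*a^3 - 11*a^2 - 33*a - 18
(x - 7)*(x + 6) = x^2 - x - 42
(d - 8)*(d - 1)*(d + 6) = d^3 - 3*d^2 - 46*d + 48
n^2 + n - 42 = (n - 6)*(n + 7)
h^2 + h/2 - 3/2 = (h - 1)*(h + 3/2)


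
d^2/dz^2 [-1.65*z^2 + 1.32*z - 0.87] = -3.30000000000000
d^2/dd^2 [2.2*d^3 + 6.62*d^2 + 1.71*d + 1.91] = 13.2*d + 13.24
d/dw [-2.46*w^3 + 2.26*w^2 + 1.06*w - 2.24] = -7.38*w^2 + 4.52*w + 1.06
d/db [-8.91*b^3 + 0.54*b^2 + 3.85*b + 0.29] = -26.73*b^2 + 1.08*b + 3.85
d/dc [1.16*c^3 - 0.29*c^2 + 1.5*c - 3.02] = 3.48*c^2 - 0.58*c + 1.5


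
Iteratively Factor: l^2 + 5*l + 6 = (l + 3)*(l + 2)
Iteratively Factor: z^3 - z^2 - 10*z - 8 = (z - 4)*(z^2 + 3*z + 2) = (z - 4)*(z + 1)*(z + 2)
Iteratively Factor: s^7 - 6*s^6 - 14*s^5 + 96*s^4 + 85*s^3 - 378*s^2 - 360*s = (s + 3)*(s^6 - 9*s^5 + 13*s^4 + 57*s^3 - 86*s^2 - 120*s) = s*(s + 3)*(s^5 - 9*s^4 + 13*s^3 + 57*s^2 - 86*s - 120) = s*(s - 3)*(s + 3)*(s^4 - 6*s^3 - 5*s^2 + 42*s + 40) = s*(s - 3)*(s + 1)*(s + 3)*(s^3 - 7*s^2 + 2*s + 40) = s*(s - 3)*(s + 1)*(s + 2)*(s + 3)*(s^2 - 9*s + 20) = s*(s - 4)*(s - 3)*(s + 1)*(s + 2)*(s + 3)*(s - 5)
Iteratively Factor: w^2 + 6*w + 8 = (w + 2)*(w + 4)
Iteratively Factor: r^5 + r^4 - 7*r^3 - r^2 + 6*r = (r - 2)*(r^4 + 3*r^3 - r^2 - 3*r) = (r - 2)*(r - 1)*(r^3 + 4*r^2 + 3*r) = r*(r - 2)*(r - 1)*(r^2 + 4*r + 3) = r*(r - 2)*(r - 1)*(r + 3)*(r + 1)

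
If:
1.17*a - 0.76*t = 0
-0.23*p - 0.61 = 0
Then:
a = 0.64957264957265*t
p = -2.65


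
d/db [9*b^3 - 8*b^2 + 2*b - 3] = 27*b^2 - 16*b + 2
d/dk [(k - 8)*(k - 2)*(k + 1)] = 3*k^2 - 18*k + 6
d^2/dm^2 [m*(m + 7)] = 2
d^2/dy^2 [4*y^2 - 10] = 8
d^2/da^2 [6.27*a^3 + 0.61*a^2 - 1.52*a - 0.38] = 37.62*a + 1.22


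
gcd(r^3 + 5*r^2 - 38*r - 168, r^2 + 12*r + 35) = r + 7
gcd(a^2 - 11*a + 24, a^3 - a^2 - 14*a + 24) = a - 3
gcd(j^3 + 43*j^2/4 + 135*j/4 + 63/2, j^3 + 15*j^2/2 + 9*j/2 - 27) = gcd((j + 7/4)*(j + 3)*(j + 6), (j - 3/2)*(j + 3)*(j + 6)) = j^2 + 9*j + 18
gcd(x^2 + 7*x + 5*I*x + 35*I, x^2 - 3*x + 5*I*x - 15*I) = x + 5*I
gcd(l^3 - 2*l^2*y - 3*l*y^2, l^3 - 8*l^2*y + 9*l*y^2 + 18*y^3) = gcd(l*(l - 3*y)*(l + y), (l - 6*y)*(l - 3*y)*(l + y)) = -l^2 + 2*l*y + 3*y^2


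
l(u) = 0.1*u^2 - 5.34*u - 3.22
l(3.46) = -20.50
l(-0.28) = -1.72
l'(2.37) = -4.87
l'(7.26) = -3.89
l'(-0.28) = -5.40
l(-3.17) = 14.71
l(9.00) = -43.18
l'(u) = 0.2*u - 5.34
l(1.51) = -11.06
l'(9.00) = -3.54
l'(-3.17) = -5.97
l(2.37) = -15.31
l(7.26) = -36.72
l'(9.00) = -3.54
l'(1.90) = -4.96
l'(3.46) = -4.65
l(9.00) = -43.18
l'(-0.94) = -5.53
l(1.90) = -13.00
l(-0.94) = 1.89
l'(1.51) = -5.04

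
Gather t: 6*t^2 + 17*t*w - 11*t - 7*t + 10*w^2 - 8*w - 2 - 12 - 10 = 6*t^2 + t*(17*w - 18) + 10*w^2 - 8*w - 24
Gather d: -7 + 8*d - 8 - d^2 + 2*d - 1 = -d^2 + 10*d - 16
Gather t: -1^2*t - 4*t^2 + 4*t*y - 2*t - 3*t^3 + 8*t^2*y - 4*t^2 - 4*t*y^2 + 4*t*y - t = -3*t^3 + t^2*(8*y - 8) + t*(-4*y^2 + 8*y - 4)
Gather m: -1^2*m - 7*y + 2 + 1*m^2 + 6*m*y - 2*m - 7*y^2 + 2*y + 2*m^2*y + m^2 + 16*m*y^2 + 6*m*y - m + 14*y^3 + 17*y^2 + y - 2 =m^2*(2*y + 2) + m*(16*y^2 + 12*y - 4) + 14*y^3 + 10*y^2 - 4*y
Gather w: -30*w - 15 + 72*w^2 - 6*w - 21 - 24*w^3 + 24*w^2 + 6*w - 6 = -24*w^3 + 96*w^2 - 30*w - 42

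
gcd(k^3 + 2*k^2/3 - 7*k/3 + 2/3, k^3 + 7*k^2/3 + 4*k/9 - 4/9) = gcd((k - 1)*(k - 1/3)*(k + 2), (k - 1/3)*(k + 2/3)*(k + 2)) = k^2 + 5*k/3 - 2/3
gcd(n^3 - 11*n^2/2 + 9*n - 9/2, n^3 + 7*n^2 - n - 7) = n - 1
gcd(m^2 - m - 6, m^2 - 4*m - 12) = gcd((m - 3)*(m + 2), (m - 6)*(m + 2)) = m + 2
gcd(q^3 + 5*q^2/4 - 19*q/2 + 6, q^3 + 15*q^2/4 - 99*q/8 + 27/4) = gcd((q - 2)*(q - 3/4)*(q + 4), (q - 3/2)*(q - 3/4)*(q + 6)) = q - 3/4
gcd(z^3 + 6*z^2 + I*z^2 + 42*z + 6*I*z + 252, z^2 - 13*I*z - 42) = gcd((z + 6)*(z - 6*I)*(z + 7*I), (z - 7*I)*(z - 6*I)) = z - 6*I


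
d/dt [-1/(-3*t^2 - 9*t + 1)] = 3*(-2*t - 3)/(3*t^2 + 9*t - 1)^2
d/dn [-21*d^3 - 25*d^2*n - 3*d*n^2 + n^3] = -25*d^2 - 6*d*n + 3*n^2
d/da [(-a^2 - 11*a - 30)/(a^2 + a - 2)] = 2*(5*a^2 + 32*a + 26)/(a^4 + 2*a^3 - 3*a^2 - 4*a + 4)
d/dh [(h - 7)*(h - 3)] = 2*h - 10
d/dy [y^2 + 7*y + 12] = 2*y + 7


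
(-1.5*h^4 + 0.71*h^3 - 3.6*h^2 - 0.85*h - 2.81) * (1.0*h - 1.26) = -1.5*h^5 + 2.6*h^4 - 4.4946*h^3 + 3.686*h^2 - 1.739*h + 3.5406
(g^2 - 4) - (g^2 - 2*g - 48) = 2*g + 44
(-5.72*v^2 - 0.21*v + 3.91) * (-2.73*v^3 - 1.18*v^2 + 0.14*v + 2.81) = 15.6156*v^5 + 7.3229*v^4 - 11.2273*v^3 - 20.7164*v^2 - 0.0426999999999998*v + 10.9871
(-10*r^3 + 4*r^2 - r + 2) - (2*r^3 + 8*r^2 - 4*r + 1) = -12*r^3 - 4*r^2 + 3*r + 1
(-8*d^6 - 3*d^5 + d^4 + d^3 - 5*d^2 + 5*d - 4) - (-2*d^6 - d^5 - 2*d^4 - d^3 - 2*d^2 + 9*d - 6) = -6*d^6 - 2*d^5 + 3*d^4 + 2*d^3 - 3*d^2 - 4*d + 2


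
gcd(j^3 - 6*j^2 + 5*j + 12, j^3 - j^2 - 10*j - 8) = j^2 - 3*j - 4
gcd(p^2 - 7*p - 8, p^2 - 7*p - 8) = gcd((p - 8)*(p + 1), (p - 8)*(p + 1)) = p^2 - 7*p - 8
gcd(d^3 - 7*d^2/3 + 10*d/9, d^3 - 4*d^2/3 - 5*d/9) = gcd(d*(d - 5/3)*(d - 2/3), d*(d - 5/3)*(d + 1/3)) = d^2 - 5*d/3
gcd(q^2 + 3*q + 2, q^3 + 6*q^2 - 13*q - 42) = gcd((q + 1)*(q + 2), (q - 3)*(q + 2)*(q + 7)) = q + 2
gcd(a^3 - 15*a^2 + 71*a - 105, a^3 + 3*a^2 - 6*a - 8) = 1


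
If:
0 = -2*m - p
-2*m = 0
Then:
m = 0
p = 0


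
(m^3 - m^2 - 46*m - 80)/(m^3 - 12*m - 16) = (m^2 - 3*m - 40)/(m^2 - 2*m - 8)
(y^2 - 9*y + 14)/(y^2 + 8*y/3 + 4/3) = 3*(y^2 - 9*y + 14)/(3*y^2 + 8*y + 4)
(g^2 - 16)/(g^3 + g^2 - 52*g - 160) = (g - 4)/(g^2 - 3*g - 40)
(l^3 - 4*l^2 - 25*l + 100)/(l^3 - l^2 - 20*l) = (l^2 + l - 20)/(l*(l + 4))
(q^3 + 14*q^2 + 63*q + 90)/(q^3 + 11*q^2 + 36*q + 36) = (q + 5)/(q + 2)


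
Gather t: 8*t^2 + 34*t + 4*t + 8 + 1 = 8*t^2 + 38*t + 9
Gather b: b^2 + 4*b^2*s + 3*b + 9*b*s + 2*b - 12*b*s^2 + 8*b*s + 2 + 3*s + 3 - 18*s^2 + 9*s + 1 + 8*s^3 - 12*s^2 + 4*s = b^2*(4*s + 1) + b*(-12*s^2 + 17*s + 5) + 8*s^3 - 30*s^2 + 16*s + 6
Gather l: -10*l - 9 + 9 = -10*l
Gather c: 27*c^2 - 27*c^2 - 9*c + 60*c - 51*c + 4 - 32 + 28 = 0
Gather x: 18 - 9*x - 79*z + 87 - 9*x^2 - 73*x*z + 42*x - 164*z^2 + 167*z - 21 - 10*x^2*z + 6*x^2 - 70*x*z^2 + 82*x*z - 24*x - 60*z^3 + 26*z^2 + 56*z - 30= x^2*(-10*z - 3) + x*(-70*z^2 + 9*z + 9) - 60*z^3 - 138*z^2 + 144*z + 54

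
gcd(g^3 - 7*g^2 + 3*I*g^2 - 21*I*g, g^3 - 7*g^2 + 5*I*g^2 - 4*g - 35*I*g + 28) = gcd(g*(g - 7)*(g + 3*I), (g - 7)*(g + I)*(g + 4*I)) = g - 7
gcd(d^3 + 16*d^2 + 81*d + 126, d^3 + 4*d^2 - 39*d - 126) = d^2 + 10*d + 21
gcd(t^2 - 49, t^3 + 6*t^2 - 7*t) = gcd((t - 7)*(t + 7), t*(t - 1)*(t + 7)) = t + 7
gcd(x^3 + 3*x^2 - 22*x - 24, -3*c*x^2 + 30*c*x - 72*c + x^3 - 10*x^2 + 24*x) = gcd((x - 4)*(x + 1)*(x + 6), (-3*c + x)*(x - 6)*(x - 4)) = x - 4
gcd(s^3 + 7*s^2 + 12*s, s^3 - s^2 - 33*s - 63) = s + 3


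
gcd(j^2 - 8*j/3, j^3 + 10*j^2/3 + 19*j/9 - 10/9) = 1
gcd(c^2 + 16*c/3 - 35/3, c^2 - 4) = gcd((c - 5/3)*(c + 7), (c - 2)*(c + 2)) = 1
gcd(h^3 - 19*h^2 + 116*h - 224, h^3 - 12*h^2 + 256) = h - 8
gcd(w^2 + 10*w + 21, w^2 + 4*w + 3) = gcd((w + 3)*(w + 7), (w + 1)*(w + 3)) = w + 3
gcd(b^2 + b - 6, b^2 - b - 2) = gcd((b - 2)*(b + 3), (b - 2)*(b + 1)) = b - 2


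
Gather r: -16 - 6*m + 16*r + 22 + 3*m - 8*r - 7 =-3*m + 8*r - 1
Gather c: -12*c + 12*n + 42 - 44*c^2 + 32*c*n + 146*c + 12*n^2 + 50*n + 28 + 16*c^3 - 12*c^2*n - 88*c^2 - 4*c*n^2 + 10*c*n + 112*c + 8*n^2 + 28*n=16*c^3 + c^2*(-12*n - 132) + c*(-4*n^2 + 42*n + 246) + 20*n^2 + 90*n + 70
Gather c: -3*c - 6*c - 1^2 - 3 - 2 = -9*c - 6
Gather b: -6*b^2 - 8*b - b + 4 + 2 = -6*b^2 - 9*b + 6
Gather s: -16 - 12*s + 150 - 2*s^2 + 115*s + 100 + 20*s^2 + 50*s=18*s^2 + 153*s + 234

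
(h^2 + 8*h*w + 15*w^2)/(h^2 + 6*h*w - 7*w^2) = (h^2 + 8*h*w + 15*w^2)/(h^2 + 6*h*w - 7*w^2)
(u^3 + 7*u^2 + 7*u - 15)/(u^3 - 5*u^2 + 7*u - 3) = (u^2 + 8*u + 15)/(u^2 - 4*u + 3)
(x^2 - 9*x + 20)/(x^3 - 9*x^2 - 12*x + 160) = (x - 4)/(x^2 - 4*x - 32)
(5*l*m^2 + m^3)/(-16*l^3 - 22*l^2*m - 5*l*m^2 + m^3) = m^2*(-5*l - m)/(16*l^3 + 22*l^2*m + 5*l*m^2 - m^3)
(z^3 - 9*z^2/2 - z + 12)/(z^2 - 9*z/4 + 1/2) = 2*(2*z^2 - 5*z - 12)/(4*z - 1)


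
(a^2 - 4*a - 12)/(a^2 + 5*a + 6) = (a - 6)/(a + 3)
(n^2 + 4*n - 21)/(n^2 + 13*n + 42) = (n - 3)/(n + 6)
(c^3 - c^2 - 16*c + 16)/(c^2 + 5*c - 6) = (c^2 - 16)/(c + 6)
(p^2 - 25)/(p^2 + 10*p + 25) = (p - 5)/(p + 5)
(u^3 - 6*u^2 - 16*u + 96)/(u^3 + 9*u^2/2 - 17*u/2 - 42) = 2*(u^2 - 10*u + 24)/(2*u^2 + u - 21)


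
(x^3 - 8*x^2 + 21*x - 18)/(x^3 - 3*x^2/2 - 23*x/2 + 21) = 2*(x - 3)/(2*x + 7)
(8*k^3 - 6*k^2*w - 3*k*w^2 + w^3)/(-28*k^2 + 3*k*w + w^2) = (-2*k^2 + k*w + w^2)/(7*k + w)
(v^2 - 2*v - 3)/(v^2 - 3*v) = (v + 1)/v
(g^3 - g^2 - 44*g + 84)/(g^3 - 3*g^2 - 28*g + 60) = (g + 7)/(g + 5)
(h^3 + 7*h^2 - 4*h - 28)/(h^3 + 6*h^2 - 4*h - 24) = (h + 7)/(h + 6)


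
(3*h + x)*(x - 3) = 3*h*x - 9*h + x^2 - 3*x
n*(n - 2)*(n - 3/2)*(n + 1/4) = n^4 - 13*n^3/4 + 17*n^2/8 + 3*n/4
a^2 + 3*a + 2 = (a + 1)*(a + 2)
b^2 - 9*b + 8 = (b - 8)*(b - 1)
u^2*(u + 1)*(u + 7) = u^4 + 8*u^3 + 7*u^2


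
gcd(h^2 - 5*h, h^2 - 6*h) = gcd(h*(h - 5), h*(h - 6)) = h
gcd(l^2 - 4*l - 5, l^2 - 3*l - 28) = 1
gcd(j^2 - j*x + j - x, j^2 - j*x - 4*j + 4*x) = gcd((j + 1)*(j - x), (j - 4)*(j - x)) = -j + x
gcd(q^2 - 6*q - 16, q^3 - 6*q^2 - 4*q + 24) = q + 2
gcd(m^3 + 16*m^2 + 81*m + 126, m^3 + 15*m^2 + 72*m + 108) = m^2 + 9*m + 18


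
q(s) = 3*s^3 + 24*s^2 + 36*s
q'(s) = 9*s^2 + 48*s + 36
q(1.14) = 76.68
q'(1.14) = 102.42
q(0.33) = 14.60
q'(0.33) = 52.82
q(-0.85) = -15.10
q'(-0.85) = 1.70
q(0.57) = 28.87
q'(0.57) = 66.28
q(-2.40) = 10.37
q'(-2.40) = -27.36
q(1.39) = 104.47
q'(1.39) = 120.11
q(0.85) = 49.78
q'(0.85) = 83.30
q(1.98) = 188.66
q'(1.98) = 166.32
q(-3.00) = 27.00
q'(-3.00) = -27.00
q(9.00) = 4455.00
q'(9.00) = 1197.00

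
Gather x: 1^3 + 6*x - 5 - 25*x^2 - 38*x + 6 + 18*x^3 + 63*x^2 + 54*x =18*x^3 + 38*x^2 + 22*x + 2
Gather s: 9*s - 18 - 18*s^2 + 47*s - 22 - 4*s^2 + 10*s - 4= -22*s^2 + 66*s - 44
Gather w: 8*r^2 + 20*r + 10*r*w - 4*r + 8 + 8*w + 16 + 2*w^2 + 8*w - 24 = 8*r^2 + 16*r + 2*w^2 + w*(10*r + 16)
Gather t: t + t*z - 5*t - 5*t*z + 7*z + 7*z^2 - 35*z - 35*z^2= t*(-4*z - 4) - 28*z^2 - 28*z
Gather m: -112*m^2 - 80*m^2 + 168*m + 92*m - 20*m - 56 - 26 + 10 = -192*m^2 + 240*m - 72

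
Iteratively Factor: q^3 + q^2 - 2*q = (q - 1)*(q^2 + 2*q) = (q - 1)*(q + 2)*(q)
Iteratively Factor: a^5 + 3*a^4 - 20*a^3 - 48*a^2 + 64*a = (a - 1)*(a^4 + 4*a^3 - 16*a^2 - 64*a) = (a - 1)*(a + 4)*(a^3 - 16*a) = (a - 4)*(a - 1)*(a + 4)*(a^2 + 4*a) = a*(a - 4)*(a - 1)*(a + 4)*(a + 4)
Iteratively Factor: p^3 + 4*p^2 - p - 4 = (p + 4)*(p^2 - 1) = (p - 1)*(p + 4)*(p + 1)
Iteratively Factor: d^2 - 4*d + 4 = (d - 2)*(d - 2)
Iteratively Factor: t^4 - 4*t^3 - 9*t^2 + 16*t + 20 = (t + 2)*(t^3 - 6*t^2 + 3*t + 10) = (t + 1)*(t + 2)*(t^2 - 7*t + 10) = (t - 5)*(t + 1)*(t + 2)*(t - 2)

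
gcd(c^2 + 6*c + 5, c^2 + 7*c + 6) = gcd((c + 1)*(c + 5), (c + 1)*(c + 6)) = c + 1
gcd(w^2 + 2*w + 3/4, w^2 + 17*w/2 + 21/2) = w + 3/2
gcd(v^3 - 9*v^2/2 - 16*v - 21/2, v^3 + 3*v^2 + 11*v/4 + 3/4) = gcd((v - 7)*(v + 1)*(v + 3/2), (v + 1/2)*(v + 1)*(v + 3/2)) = v^2 + 5*v/2 + 3/2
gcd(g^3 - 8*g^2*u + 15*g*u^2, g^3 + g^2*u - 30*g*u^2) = -g^2 + 5*g*u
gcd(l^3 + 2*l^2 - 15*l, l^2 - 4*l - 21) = 1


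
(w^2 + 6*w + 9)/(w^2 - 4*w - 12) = (w^2 + 6*w + 9)/(w^2 - 4*w - 12)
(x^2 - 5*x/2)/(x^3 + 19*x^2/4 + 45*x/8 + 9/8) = 4*x*(2*x - 5)/(8*x^3 + 38*x^2 + 45*x + 9)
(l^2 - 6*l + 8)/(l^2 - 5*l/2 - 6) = 2*(l - 2)/(2*l + 3)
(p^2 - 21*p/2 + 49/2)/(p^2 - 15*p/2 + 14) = (p - 7)/(p - 4)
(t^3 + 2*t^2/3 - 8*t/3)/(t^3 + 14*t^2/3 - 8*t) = (t + 2)/(t + 6)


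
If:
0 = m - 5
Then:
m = 5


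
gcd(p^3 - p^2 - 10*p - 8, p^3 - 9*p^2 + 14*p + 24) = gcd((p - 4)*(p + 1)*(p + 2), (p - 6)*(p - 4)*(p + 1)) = p^2 - 3*p - 4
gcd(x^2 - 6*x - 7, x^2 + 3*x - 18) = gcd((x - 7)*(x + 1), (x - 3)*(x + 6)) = 1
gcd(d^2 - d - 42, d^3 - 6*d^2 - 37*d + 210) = d^2 - d - 42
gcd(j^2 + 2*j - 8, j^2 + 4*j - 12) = j - 2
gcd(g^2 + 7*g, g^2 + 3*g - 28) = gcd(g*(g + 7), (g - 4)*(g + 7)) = g + 7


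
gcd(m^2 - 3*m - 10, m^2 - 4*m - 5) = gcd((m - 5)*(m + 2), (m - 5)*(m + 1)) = m - 5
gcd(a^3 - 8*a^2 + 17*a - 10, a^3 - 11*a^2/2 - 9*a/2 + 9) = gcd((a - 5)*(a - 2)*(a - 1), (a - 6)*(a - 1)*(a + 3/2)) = a - 1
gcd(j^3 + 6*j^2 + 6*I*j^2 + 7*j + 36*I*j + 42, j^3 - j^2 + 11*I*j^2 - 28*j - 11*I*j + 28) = j + 7*I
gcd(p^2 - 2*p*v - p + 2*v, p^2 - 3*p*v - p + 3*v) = p - 1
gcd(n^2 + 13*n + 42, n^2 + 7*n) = n + 7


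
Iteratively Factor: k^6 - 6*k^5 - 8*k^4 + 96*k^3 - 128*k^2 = (k - 2)*(k^5 - 4*k^4 - 16*k^3 + 64*k^2) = k*(k - 2)*(k^4 - 4*k^3 - 16*k^2 + 64*k) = k*(k - 4)*(k - 2)*(k^3 - 16*k) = k*(k - 4)*(k - 2)*(k + 4)*(k^2 - 4*k) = k*(k - 4)^2*(k - 2)*(k + 4)*(k)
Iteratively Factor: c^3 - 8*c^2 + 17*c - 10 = (c - 1)*(c^2 - 7*c + 10) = (c - 2)*(c - 1)*(c - 5)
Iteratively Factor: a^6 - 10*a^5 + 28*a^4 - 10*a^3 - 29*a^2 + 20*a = (a - 5)*(a^5 - 5*a^4 + 3*a^3 + 5*a^2 - 4*a) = (a - 5)*(a - 1)*(a^4 - 4*a^3 - a^2 + 4*a) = a*(a - 5)*(a - 1)*(a^3 - 4*a^2 - a + 4) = a*(a - 5)*(a - 1)*(a + 1)*(a^2 - 5*a + 4) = a*(a - 5)*(a - 1)^2*(a + 1)*(a - 4)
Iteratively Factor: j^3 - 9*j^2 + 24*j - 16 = (j - 4)*(j^2 - 5*j + 4) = (j - 4)*(j - 1)*(j - 4)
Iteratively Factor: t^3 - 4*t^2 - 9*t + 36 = (t - 3)*(t^2 - t - 12) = (t - 3)*(t + 3)*(t - 4)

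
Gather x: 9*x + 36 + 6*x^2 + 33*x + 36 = 6*x^2 + 42*x + 72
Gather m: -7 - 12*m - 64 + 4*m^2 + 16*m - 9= 4*m^2 + 4*m - 80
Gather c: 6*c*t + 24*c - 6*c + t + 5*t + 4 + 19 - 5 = c*(6*t + 18) + 6*t + 18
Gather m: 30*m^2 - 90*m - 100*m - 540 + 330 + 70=30*m^2 - 190*m - 140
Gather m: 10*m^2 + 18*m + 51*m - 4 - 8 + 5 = 10*m^2 + 69*m - 7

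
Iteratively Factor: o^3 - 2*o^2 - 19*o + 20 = (o - 1)*(o^2 - o - 20) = (o - 1)*(o + 4)*(o - 5)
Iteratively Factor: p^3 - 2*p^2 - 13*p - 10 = (p - 5)*(p^2 + 3*p + 2) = (p - 5)*(p + 2)*(p + 1)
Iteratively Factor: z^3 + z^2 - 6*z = (z + 3)*(z^2 - 2*z) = (z - 2)*(z + 3)*(z)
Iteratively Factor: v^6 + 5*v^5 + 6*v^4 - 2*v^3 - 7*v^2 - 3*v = (v + 1)*(v^5 + 4*v^4 + 2*v^3 - 4*v^2 - 3*v) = (v + 1)^2*(v^4 + 3*v^3 - v^2 - 3*v) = v*(v + 1)^2*(v^3 + 3*v^2 - v - 3) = v*(v + 1)^3*(v^2 + 2*v - 3) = v*(v + 1)^3*(v + 3)*(v - 1)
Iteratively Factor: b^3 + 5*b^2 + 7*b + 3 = (b + 1)*(b^2 + 4*b + 3) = (b + 1)^2*(b + 3)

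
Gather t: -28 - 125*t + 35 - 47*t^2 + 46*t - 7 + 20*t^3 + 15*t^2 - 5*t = 20*t^3 - 32*t^2 - 84*t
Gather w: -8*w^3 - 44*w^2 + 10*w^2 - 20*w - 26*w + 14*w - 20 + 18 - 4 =-8*w^3 - 34*w^2 - 32*w - 6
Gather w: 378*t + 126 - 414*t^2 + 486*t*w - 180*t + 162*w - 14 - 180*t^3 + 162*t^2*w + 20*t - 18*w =-180*t^3 - 414*t^2 + 218*t + w*(162*t^2 + 486*t + 144) + 112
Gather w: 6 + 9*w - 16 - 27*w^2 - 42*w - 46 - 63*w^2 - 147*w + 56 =-90*w^2 - 180*w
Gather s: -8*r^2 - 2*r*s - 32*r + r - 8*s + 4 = -8*r^2 - 31*r + s*(-2*r - 8) + 4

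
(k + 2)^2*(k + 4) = k^3 + 8*k^2 + 20*k + 16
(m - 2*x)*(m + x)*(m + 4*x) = m^3 + 3*m^2*x - 6*m*x^2 - 8*x^3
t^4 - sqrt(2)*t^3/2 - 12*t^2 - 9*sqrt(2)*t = t*(t - 3*sqrt(2))*(t + sqrt(2))*(t + 3*sqrt(2)/2)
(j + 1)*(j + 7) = j^2 + 8*j + 7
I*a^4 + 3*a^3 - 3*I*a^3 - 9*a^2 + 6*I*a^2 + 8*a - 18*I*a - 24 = (a - 3)*(a - 4*I)*(a + 2*I)*(I*a + 1)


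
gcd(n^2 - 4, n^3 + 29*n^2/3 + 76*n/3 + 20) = n + 2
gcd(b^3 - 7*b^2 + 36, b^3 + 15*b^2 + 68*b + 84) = b + 2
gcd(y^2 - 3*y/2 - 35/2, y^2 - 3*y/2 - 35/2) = y^2 - 3*y/2 - 35/2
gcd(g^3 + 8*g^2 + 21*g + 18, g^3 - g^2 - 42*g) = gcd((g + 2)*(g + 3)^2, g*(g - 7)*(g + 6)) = 1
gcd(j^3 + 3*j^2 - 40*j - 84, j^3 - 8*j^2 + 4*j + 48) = j^2 - 4*j - 12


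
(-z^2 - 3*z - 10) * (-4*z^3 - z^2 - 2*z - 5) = 4*z^5 + 13*z^4 + 45*z^3 + 21*z^2 + 35*z + 50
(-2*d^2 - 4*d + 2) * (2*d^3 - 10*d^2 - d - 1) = -4*d^5 + 12*d^4 + 46*d^3 - 14*d^2 + 2*d - 2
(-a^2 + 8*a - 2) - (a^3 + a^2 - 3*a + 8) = -a^3 - 2*a^2 + 11*a - 10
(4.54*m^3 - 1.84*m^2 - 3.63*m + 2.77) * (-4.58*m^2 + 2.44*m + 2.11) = -20.7932*m^5 + 19.5048*m^4 + 21.7152*m^3 - 25.4262*m^2 - 0.900499999999999*m + 5.8447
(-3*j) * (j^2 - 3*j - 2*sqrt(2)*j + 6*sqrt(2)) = -3*j^3 + 6*sqrt(2)*j^2 + 9*j^2 - 18*sqrt(2)*j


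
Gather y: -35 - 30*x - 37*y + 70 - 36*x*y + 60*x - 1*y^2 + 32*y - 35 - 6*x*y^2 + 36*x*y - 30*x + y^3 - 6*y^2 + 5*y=y^3 + y^2*(-6*x - 7)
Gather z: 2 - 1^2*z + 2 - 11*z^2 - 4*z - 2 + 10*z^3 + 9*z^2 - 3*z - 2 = 10*z^3 - 2*z^2 - 8*z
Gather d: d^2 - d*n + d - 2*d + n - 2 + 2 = d^2 + d*(-n - 1) + n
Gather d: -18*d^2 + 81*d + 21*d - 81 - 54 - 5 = -18*d^2 + 102*d - 140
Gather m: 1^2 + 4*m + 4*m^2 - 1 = 4*m^2 + 4*m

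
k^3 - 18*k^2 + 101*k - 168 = (k - 8)*(k - 7)*(k - 3)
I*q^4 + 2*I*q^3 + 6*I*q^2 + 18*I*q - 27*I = (q + 3)*(q - 3*I)*(q + 3*I)*(I*q - I)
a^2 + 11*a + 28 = (a + 4)*(a + 7)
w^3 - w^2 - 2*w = w*(w - 2)*(w + 1)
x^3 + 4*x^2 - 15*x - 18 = (x - 3)*(x + 1)*(x + 6)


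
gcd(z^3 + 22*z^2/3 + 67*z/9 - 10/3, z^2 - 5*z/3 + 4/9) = z - 1/3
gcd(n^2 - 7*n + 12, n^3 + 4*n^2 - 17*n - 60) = n - 4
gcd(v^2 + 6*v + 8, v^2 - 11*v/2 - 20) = 1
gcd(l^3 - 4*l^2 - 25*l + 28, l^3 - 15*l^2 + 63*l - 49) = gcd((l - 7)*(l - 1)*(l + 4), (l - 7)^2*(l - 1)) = l^2 - 8*l + 7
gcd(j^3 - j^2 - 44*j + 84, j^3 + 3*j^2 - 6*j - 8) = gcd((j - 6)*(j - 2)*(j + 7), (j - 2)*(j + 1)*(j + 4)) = j - 2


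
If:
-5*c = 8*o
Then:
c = -8*o/5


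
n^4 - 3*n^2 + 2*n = n*(n - 1)^2*(n + 2)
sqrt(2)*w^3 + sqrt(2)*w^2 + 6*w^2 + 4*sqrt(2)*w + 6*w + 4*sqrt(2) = (w + sqrt(2))*(w + 2*sqrt(2))*(sqrt(2)*w + sqrt(2))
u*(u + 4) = u^2 + 4*u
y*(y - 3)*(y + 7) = y^3 + 4*y^2 - 21*y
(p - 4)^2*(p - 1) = p^3 - 9*p^2 + 24*p - 16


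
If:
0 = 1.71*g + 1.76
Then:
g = -1.03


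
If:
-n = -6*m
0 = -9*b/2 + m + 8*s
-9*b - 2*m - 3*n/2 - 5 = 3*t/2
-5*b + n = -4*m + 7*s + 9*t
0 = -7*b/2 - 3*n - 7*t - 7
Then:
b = -2454/13993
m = -2873/9995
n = -17238/9995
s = -4388/69965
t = -12116/69965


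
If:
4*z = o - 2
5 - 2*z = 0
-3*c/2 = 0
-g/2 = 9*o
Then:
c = 0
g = -216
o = 12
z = 5/2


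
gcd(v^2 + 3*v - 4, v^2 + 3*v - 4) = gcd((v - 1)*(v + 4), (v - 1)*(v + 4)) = v^2 + 3*v - 4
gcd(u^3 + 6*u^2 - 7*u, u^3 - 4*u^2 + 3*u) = u^2 - u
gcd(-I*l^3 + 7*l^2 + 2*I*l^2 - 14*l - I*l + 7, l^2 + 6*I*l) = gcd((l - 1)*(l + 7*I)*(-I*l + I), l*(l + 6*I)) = 1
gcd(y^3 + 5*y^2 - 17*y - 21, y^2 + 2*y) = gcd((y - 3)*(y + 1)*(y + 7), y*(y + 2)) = 1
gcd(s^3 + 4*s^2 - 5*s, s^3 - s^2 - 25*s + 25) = s^2 + 4*s - 5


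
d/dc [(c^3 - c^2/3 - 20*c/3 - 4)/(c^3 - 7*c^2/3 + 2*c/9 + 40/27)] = 18*(-9*c^2 + 74*c - 91)/(81*c^4 - 486*c^3 + 1089*c^2 - 1080*c + 400)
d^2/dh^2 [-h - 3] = 0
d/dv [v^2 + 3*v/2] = 2*v + 3/2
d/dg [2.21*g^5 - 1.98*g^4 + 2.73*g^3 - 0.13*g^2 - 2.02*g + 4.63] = 11.05*g^4 - 7.92*g^3 + 8.19*g^2 - 0.26*g - 2.02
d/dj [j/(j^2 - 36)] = (-j^2 - 36)/(j^4 - 72*j^2 + 1296)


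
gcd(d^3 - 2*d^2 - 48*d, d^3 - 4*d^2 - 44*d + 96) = d^2 - 2*d - 48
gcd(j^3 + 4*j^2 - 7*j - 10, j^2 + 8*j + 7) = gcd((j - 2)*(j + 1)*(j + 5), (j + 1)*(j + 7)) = j + 1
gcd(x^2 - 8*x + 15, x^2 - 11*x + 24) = x - 3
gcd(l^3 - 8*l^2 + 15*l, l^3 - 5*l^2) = l^2 - 5*l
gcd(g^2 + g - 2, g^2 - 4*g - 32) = 1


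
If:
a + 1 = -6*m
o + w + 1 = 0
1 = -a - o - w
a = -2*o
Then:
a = 0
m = -1/6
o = 0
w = -1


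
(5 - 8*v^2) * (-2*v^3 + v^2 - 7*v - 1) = 16*v^5 - 8*v^4 + 46*v^3 + 13*v^2 - 35*v - 5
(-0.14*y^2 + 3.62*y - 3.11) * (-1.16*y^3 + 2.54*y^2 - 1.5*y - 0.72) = 0.1624*y^5 - 4.5548*y^4 + 13.0124*y^3 - 13.2286*y^2 + 2.0586*y + 2.2392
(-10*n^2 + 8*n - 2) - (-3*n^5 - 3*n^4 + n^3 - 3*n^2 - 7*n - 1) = 3*n^5 + 3*n^4 - n^3 - 7*n^2 + 15*n - 1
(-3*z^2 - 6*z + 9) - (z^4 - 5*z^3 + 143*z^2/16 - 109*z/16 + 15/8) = -z^4 + 5*z^3 - 191*z^2/16 + 13*z/16 + 57/8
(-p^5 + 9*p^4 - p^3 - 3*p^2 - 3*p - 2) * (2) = -2*p^5 + 18*p^4 - 2*p^3 - 6*p^2 - 6*p - 4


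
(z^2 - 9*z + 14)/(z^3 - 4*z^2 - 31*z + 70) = 1/(z + 5)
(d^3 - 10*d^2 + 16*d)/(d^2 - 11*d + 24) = d*(d - 2)/(d - 3)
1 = 1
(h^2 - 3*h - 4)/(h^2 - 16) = (h + 1)/(h + 4)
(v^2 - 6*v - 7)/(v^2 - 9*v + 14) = (v + 1)/(v - 2)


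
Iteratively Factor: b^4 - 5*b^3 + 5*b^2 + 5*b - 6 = (b + 1)*(b^3 - 6*b^2 + 11*b - 6) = (b - 3)*(b + 1)*(b^2 - 3*b + 2) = (b - 3)*(b - 1)*(b + 1)*(b - 2)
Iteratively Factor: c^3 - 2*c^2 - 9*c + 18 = (c + 3)*(c^2 - 5*c + 6) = (c - 3)*(c + 3)*(c - 2)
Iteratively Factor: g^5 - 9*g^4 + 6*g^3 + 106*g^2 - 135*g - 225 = (g - 3)*(g^4 - 6*g^3 - 12*g^2 + 70*g + 75) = (g - 3)*(g + 1)*(g^3 - 7*g^2 - 5*g + 75) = (g - 3)*(g + 1)*(g + 3)*(g^2 - 10*g + 25) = (g - 5)*(g - 3)*(g + 1)*(g + 3)*(g - 5)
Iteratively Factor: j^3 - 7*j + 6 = (j - 2)*(j^2 + 2*j - 3) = (j - 2)*(j + 3)*(j - 1)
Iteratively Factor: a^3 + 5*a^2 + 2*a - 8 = (a - 1)*(a^2 + 6*a + 8) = (a - 1)*(a + 2)*(a + 4)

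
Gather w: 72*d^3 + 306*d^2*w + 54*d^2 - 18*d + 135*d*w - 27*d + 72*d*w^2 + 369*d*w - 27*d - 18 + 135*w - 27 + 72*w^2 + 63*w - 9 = 72*d^3 + 54*d^2 - 72*d + w^2*(72*d + 72) + w*(306*d^2 + 504*d + 198) - 54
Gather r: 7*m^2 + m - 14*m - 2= 7*m^2 - 13*m - 2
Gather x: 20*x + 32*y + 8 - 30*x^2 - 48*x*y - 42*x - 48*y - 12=-30*x^2 + x*(-48*y - 22) - 16*y - 4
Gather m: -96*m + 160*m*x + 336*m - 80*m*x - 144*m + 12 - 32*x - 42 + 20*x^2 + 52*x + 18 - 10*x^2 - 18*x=m*(80*x + 96) + 10*x^2 + 2*x - 12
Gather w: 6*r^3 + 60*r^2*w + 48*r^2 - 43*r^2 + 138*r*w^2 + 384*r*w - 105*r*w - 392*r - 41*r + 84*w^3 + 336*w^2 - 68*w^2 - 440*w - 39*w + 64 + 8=6*r^3 + 5*r^2 - 433*r + 84*w^3 + w^2*(138*r + 268) + w*(60*r^2 + 279*r - 479) + 72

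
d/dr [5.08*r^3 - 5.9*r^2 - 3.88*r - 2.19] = 15.24*r^2 - 11.8*r - 3.88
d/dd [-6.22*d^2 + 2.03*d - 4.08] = 2.03 - 12.44*d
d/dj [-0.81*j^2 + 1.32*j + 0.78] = 1.32 - 1.62*j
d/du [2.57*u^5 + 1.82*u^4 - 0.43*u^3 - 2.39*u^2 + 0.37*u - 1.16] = 12.85*u^4 + 7.28*u^3 - 1.29*u^2 - 4.78*u + 0.37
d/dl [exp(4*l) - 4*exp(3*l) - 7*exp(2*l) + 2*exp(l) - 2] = (4*exp(3*l) - 12*exp(2*l) - 14*exp(l) + 2)*exp(l)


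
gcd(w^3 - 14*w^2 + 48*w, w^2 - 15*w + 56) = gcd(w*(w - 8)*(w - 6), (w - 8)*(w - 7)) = w - 8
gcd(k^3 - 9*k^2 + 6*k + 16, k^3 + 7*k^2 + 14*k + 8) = k + 1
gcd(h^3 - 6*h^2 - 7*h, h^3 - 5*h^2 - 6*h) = h^2 + h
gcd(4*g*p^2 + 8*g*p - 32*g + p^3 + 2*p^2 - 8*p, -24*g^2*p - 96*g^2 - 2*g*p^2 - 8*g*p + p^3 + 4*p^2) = 4*g*p + 16*g + p^2 + 4*p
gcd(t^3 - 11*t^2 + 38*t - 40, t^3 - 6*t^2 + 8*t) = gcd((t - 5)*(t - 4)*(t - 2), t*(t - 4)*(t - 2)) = t^2 - 6*t + 8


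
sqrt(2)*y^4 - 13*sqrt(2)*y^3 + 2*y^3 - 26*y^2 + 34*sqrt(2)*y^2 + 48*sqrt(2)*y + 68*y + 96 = (y - 8)*(y - 6)*(y + sqrt(2))*(sqrt(2)*y + sqrt(2))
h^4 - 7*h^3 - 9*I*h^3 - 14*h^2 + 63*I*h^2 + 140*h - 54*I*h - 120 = (h - 6)*(h - 1)*(h - 5*I)*(h - 4*I)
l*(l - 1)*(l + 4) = l^3 + 3*l^2 - 4*l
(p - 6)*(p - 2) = p^2 - 8*p + 12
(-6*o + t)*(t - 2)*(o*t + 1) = -6*o^2*t^2 + 12*o^2*t + o*t^3 - 2*o*t^2 - 6*o*t + 12*o + t^2 - 2*t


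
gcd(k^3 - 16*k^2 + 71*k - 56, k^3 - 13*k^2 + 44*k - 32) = k^2 - 9*k + 8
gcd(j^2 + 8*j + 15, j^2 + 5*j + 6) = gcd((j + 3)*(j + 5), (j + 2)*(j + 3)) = j + 3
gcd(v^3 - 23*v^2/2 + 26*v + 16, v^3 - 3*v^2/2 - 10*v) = v - 4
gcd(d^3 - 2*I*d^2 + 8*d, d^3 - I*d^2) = d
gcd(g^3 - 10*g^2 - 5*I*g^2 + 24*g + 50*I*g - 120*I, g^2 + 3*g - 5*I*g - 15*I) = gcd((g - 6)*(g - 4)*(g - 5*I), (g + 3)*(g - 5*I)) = g - 5*I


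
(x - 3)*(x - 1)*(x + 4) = x^3 - 13*x + 12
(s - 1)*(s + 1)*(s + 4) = s^3 + 4*s^2 - s - 4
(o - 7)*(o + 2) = o^2 - 5*o - 14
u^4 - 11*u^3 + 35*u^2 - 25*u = u*(u - 5)^2*(u - 1)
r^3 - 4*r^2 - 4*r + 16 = (r - 4)*(r - 2)*(r + 2)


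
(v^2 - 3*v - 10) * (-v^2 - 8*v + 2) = -v^4 - 5*v^3 + 36*v^2 + 74*v - 20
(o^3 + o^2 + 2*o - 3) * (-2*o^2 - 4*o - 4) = -2*o^5 - 6*o^4 - 12*o^3 - 6*o^2 + 4*o + 12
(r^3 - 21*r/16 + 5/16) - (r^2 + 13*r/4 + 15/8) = r^3 - r^2 - 73*r/16 - 25/16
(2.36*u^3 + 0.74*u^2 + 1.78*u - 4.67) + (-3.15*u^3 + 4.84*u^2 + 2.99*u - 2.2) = -0.79*u^3 + 5.58*u^2 + 4.77*u - 6.87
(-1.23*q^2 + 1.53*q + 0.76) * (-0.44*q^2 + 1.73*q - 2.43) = 0.5412*q^4 - 2.8011*q^3 + 5.3014*q^2 - 2.4031*q - 1.8468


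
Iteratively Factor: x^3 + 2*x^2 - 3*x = (x)*(x^2 + 2*x - 3) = x*(x - 1)*(x + 3)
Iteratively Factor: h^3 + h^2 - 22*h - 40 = (h - 5)*(h^2 + 6*h + 8) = (h - 5)*(h + 4)*(h + 2)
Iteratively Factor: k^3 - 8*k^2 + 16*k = (k)*(k^2 - 8*k + 16) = k*(k - 4)*(k - 4)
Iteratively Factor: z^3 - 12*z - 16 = (z + 2)*(z^2 - 2*z - 8) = (z - 4)*(z + 2)*(z + 2)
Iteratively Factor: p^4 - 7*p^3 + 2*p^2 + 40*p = (p - 4)*(p^3 - 3*p^2 - 10*p) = (p - 4)*(p + 2)*(p^2 - 5*p) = (p - 5)*(p - 4)*(p + 2)*(p)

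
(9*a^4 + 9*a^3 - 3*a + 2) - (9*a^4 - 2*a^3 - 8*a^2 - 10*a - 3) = 11*a^3 + 8*a^2 + 7*a + 5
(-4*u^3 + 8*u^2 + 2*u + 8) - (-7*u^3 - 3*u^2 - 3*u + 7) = 3*u^3 + 11*u^2 + 5*u + 1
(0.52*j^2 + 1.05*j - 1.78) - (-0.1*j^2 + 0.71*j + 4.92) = 0.62*j^2 + 0.34*j - 6.7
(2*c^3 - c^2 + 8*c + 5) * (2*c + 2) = 4*c^4 + 2*c^3 + 14*c^2 + 26*c + 10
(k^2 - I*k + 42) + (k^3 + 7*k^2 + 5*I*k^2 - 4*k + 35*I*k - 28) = k^3 + 8*k^2 + 5*I*k^2 - 4*k + 34*I*k + 14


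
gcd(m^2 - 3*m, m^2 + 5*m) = m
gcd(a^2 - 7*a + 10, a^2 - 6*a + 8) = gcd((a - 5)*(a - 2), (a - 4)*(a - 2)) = a - 2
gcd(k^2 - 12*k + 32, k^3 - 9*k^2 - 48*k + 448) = k - 8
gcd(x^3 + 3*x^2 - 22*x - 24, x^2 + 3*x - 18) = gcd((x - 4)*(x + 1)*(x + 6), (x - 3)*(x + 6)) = x + 6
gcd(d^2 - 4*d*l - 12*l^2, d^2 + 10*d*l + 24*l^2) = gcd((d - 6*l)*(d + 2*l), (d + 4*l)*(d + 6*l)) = 1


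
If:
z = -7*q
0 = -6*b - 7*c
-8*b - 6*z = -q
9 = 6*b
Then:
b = 3/2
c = -9/7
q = 12/43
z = -84/43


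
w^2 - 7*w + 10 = (w - 5)*(w - 2)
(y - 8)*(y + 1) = y^2 - 7*y - 8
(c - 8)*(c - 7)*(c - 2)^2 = c^4 - 19*c^3 + 120*c^2 - 284*c + 224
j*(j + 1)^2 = j^3 + 2*j^2 + j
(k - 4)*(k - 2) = k^2 - 6*k + 8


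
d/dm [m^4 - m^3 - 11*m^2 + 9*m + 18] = 4*m^3 - 3*m^2 - 22*m + 9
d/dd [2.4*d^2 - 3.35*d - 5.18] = 4.8*d - 3.35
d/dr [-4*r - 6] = -4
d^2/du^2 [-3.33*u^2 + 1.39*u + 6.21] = -6.66000000000000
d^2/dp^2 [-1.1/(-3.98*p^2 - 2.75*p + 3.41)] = (-34.84888*p^2 - 24.079*p + 1.1*(7.96*p + 2.75)*(15.92*p + 5.5) + 29.85796)/(3.98*p^2 + 2.75*p - 3.41)^3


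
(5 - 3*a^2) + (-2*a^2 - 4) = 1 - 5*a^2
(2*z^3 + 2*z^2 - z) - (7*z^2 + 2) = 2*z^3 - 5*z^2 - z - 2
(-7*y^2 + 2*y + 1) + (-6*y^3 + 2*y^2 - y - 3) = -6*y^3 - 5*y^2 + y - 2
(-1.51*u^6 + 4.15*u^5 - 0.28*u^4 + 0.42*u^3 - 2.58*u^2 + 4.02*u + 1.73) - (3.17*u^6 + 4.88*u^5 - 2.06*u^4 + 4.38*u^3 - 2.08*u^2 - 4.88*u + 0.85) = -4.68*u^6 - 0.73*u^5 + 1.78*u^4 - 3.96*u^3 - 0.5*u^2 + 8.9*u + 0.88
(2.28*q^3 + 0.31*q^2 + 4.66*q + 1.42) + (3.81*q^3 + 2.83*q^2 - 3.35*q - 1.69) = 6.09*q^3 + 3.14*q^2 + 1.31*q - 0.27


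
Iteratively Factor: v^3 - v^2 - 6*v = (v - 3)*(v^2 + 2*v) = (v - 3)*(v + 2)*(v)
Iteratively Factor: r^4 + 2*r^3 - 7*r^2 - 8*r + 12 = (r - 1)*(r^3 + 3*r^2 - 4*r - 12) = (r - 1)*(r + 3)*(r^2 - 4) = (r - 2)*(r - 1)*(r + 3)*(r + 2)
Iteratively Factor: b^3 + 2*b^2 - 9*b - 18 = (b - 3)*(b^2 + 5*b + 6) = (b - 3)*(b + 2)*(b + 3)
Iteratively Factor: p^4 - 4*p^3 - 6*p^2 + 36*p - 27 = (p - 3)*(p^3 - p^2 - 9*p + 9) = (p - 3)*(p - 1)*(p^2 - 9) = (p - 3)^2*(p - 1)*(p + 3)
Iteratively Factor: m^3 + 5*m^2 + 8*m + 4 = (m + 2)*(m^2 + 3*m + 2) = (m + 2)^2*(m + 1)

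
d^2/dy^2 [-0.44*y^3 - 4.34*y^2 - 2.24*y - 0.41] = -2.64*y - 8.68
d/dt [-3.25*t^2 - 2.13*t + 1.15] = -6.5*t - 2.13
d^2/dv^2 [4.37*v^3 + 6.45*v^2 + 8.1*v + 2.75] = 26.22*v + 12.9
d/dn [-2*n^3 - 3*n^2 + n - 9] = -6*n^2 - 6*n + 1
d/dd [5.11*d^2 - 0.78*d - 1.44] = 10.22*d - 0.78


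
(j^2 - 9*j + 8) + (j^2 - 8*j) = 2*j^2 - 17*j + 8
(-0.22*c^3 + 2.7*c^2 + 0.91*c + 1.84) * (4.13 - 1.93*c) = 0.4246*c^4 - 6.1196*c^3 + 9.3947*c^2 + 0.2071*c + 7.5992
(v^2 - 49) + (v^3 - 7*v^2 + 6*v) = v^3 - 6*v^2 + 6*v - 49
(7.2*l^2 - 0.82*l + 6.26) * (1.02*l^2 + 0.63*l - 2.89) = 7.344*l^4 + 3.6996*l^3 - 14.9394*l^2 + 6.3136*l - 18.0914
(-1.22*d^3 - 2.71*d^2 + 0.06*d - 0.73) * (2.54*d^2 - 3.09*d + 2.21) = -3.0988*d^5 - 3.1136*d^4 + 5.8301*d^3 - 8.0287*d^2 + 2.3883*d - 1.6133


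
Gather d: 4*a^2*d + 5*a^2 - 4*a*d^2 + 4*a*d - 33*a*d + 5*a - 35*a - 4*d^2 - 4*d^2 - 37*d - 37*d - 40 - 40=5*a^2 - 30*a + d^2*(-4*a - 8) + d*(4*a^2 - 29*a - 74) - 80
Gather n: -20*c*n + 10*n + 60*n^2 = 60*n^2 + n*(10 - 20*c)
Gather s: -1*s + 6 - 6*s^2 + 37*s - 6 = -6*s^2 + 36*s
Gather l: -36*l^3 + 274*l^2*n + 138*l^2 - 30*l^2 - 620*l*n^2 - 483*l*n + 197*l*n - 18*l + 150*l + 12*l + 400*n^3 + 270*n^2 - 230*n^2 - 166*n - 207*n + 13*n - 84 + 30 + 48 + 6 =-36*l^3 + l^2*(274*n + 108) + l*(-620*n^2 - 286*n + 144) + 400*n^3 + 40*n^2 - 360*n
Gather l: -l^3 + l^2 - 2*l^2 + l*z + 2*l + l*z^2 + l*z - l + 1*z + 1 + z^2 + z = -l^3 - l^2 + l*(z^2 + 2*z + 1) + z^2 + 2*z + 1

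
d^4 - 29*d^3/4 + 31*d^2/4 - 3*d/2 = d*(d - 6)*(d - 1)*(d - 1/4)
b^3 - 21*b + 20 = (b - 4)*(b - 1)*(b + 5)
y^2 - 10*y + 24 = (y - 6)*(y - 4)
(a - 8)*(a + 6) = a^2 - 2*a - 48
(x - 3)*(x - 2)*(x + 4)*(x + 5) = x^4 + 4*x^3 - 19*x^2 - 46*x + 120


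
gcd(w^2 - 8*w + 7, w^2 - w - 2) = 1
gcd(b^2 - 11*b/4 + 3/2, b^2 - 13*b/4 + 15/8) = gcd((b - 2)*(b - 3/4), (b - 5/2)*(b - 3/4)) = b - 3/4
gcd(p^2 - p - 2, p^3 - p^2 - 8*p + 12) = p - 2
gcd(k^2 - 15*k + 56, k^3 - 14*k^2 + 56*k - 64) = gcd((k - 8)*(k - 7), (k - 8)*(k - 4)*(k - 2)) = k - 8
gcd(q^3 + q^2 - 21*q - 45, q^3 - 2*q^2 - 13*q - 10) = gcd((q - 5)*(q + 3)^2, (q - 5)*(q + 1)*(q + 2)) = q - 5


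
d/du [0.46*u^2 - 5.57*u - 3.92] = 0.92*u - 5.57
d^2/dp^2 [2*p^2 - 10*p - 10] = 4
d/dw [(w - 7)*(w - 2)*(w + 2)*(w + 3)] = 4*w^3 - 12*w^2 - 50*w + 16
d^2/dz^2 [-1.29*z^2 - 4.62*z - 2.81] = -2.58000000000000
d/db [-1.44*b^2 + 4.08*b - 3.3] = 4.08 - 2.88*b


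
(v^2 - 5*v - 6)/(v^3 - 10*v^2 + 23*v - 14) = (v^2 - 5*v - 6)/(v^3 - 10*v^2 + 23*v - 14)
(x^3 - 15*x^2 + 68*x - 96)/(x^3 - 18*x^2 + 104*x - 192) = (x - 3)/(x - 6)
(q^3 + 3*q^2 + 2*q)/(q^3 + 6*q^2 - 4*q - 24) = q*(q + 1)/(q^2 + 4*q - 12)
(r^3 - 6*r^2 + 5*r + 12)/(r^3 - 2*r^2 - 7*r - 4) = (r - 3)/(r + 1)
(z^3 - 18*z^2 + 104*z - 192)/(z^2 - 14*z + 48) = z - 4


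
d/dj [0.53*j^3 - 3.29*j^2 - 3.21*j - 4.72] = 1.59*j^2 - 6.58*j - 3.21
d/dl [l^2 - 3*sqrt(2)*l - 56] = 2*l - 3*sqrt(2)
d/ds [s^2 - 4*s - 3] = 2*s - 4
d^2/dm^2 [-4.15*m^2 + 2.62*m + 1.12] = -8.30000000000000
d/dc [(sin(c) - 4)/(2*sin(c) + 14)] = 11*cos(c)/(2*(sin(c) + 7)^2)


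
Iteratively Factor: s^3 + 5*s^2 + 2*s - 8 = (s + 2)*(s^2 + 3*s - 4) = (s - 1)*(s + 2)*(s + 4)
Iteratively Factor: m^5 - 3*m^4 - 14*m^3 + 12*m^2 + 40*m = (m - 5)*(m^4 + 2*m^3 - 4*m^2 - 8*m) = (m - 5)*(m + 2)*(m^3 - 4*m) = (m - 5)*(m + 2)^2*(m^2 - 2*m) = m*(m - 5)*(m + 2)^2*(m - 2)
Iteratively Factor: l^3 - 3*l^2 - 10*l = (l + 2)*(l^2 - 5*l) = (l - 5)*(l + 2)*(l)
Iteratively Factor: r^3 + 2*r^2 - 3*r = (r - 1)*(r^2 + 3*r) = (r - 1)*(r + 3)*(r)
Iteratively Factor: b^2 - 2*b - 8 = (b - 4)*(b + 2)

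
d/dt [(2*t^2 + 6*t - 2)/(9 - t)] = 2*(-t^2 + 18*t + 26)/(t^2 - 18*t + 81)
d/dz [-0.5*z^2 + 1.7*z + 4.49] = 1.7 - 1.0*z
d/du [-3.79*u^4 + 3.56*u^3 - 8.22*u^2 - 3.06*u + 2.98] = -15.16*u^3 + 10.68*u^2 - 16.44*u - 3.06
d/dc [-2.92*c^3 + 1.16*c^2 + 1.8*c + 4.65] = -8.76*c^2 + 2.32*c + 1.8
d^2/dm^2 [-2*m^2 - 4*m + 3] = -4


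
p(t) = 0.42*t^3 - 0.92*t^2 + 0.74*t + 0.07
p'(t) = 1.26*t^2 - 1.84*t + 0.74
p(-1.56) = -4.92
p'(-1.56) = 6.68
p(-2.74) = -17.50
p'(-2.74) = 15.24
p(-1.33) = -3.53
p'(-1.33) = 5.42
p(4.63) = 25.46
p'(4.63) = 19.23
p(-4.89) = -74.66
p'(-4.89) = 39.87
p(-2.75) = -17.66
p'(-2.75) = 15.33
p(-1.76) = -6.37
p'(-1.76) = 7.88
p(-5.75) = -114.45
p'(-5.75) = 52.98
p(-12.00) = -867.05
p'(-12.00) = 204.26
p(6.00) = 62.11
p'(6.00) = 35.06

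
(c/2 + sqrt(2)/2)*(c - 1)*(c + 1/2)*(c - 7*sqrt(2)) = c^4/2 - 3*sqrt(2)*c^3 - c^3/4 - 29*c^2/4 + 3*sqrt(2)*c^2/2 + 3*sqrt(2)*c/2 + 7*c/2 + 7/2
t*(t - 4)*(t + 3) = t^3 - t^2 - 12*t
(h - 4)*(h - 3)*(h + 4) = h^3 - 3*h^2 - 16*h + 48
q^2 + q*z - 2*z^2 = (q - z)*(q + 2*z)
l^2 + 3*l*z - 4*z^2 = (l - z)*(l + 4*z)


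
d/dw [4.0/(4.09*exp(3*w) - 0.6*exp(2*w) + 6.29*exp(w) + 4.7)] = (-49.08*exp(2*w) + 4.8*exp(w) - 25.16)*exp(w)/(4.09*exp(3*w) - 0.6*exp(2*w) + 6.29*exp(w) + 4.7)^2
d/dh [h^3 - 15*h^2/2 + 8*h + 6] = 3*h^2 - 15*h + 8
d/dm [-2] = 0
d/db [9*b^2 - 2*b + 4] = 18*b - 2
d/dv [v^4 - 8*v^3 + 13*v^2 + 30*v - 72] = 4*v^3 - 24*v^2 + 26*v + 30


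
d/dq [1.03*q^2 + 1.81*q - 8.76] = 2.06*q + 1.81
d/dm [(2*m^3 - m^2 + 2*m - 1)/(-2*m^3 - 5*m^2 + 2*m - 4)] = 2*(-6*m^4 + 8*m^3 - 11*m^2 - m - 3)/(4*m^6 + 20*m^5 + 17*m^4 - 4*m^3 + 44*m^2 - 16*m + 16)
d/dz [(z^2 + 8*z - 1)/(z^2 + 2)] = 2*(-4*z^2 + 3*z + 8)/(z^4 + 4*z^2 + 4)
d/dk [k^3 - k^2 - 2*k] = 3*k^2 - 2*k - 2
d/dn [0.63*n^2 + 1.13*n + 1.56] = 1.26*n + 1.13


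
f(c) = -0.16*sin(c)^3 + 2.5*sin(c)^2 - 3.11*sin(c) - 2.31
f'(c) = -0.48*sin(c)^2*cos(c) + 5.0*sin(c)*cos(c) - 3.11*cos(c)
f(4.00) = 1.54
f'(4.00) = 4.69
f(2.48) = -3.31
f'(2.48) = 0.17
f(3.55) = -0.67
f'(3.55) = 4.75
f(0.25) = -2.93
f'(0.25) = -1.84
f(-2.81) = -1.03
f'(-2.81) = 4.53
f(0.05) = -2.46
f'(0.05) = -2.86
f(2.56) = -3.29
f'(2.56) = 0.42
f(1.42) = -3.10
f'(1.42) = 0.20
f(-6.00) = -2.99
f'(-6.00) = -1.68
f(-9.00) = -0.59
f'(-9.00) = 4.79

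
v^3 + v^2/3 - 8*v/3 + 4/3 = (v - 1)*(v - 2/3)*(v + 2)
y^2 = y^2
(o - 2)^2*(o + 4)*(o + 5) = o^4 + 5*o^3 - 12*o^2 - 44*o + 80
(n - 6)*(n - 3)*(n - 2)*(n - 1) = n^4 - 12*n^3 + 47*n^2 - 72*n + 36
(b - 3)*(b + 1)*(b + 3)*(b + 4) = b^4 + 5*b^3 - 5*b^2 - 45*b - 36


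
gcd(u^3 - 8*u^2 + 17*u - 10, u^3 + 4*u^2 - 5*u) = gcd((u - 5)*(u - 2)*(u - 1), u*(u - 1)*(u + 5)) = u - 1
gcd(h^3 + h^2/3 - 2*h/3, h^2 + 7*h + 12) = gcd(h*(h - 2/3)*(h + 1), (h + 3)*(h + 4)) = 1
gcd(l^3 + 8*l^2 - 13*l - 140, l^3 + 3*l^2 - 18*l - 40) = l^2 + l - 20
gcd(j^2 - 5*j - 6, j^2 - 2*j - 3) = j + 1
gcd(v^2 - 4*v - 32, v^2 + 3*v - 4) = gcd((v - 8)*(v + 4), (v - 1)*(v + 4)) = v + 4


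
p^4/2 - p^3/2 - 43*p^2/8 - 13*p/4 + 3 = (p/2 + 1)*(p - 4)*(p - 1/2)*(p + 3/2)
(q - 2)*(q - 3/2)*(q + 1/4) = q^3 - 13*q^2/4 + 17*q/8 + 3/4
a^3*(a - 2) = a^4 - 2*a^3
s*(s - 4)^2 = s^3 - 8*s^2 + 16*s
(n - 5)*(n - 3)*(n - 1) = n^3 - 9*n^2 + 23*n - 15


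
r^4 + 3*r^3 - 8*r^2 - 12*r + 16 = (r - 2)*(r - 1)*(r + 2)*(r + 4)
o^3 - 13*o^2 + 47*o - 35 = (o - 7)*(o - 5)*(o - 1)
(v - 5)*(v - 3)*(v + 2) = v^3 - 6*v^2 - v + 30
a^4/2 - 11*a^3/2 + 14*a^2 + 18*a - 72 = (a/2 + 1)*(a - 6)*(a - 4)*(a - 3)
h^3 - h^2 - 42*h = h*(h - 7)*(h + 6)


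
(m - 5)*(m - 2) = m^2 - 7*m + 10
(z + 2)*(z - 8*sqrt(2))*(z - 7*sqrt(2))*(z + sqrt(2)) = z^4 - 14*sqrt(2)*z^3 + 2*z^3 - 28*sqrt(2)*z^2 + 82*z^2 + 112*sqrt(2)*z + 164*z + 224*sqrt(2)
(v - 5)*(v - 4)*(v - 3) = v^3 - 12*v^2 + 47*v - 60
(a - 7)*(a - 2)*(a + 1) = a^3 - 8*a^2 + 5*a + 14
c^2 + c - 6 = (c - 2)*(c + 3)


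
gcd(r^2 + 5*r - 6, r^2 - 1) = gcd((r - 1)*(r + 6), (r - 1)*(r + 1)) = r - 1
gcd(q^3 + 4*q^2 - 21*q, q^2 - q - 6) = q - 3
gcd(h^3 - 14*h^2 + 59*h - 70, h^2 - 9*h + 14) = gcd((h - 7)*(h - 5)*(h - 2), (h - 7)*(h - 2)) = h^2 - 9*h + 14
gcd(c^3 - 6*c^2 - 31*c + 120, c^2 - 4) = 1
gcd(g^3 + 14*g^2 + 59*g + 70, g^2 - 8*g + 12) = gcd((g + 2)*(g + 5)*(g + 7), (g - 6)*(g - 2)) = 1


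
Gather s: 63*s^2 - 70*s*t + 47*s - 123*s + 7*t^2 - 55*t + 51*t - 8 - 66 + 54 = 63*s^2 + s*(-70*t - 76) + 7*t^2 - 4*t - 20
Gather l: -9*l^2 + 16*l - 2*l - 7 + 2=-9*l^2 + 14*l - 5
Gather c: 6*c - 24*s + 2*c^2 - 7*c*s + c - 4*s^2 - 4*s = 2*c^2 + c*(7 - 7*s) - 4*s^2 - 28*s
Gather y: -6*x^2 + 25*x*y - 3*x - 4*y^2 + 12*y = -6*x^2 - 3*x - 4*y^2 + y*(25*x + 12)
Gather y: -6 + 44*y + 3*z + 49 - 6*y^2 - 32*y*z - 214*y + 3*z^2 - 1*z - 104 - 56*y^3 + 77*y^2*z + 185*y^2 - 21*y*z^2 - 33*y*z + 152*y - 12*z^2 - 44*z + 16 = -56*y^3 + y^2*(77*z + 179) + y*(-21*z^2 - 65*z - 18) - 9*z^2 - 42*z - 45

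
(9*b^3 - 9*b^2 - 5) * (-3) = -27*b^3 + 27*b^2 + 15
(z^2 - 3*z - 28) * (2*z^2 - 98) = 2*z^4 - 6*z^3 - 154*z^2 + 294*z + 2744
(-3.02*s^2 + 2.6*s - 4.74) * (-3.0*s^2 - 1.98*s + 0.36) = 9.06*s^4 - 1.8204*s^3 + 7.9848*s^2 + 10.3212*s - 1.7064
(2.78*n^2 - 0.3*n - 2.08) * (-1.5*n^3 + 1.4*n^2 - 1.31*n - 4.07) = -4.17*n^5 + 4.342*n^4 - 0.9418*n^3 - 13.8336*n^2 + 3.9458*n + 8.4656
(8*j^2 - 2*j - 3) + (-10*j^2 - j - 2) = -2*j^2 - 3*j - 5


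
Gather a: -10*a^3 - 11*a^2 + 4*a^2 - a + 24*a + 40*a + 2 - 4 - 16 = -10*a^3 - 7*a^2 + 63*a - 18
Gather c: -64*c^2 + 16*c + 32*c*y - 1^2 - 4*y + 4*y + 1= -64*c^2 + c*(32*y + 16)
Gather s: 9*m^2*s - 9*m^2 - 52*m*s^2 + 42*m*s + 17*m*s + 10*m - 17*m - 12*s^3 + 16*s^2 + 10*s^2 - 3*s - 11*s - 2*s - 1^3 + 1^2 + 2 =-9*m^2 - 7*m - 12*s^3 + s^2*(26 - 52*m) + s*(9*m^2 + 59*m - 16) + 2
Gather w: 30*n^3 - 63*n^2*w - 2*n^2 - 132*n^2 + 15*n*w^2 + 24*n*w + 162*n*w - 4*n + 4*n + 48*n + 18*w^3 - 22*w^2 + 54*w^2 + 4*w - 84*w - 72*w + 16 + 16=30*n^3 - 134*n^2 + 48*n + 18*w^3 + w^2*(15*n + 32) + w*(-63*n^2 + 186*n - 152) + 32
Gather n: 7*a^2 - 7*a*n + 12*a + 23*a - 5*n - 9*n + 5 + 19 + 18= 7*a^2 + 35*a + n*(-7*a - 14) + 42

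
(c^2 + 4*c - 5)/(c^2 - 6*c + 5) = (c + 5)/(c - 5)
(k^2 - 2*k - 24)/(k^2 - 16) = (k - 6)/(k - 4)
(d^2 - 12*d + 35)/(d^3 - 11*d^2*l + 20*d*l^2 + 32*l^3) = (d^2 - 12*d + 35)/(d^3 - 11*d^2*l + 20*d*l^2 + 32*l^3)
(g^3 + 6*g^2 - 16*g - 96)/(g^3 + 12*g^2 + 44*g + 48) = (g - 4)/(g + 2)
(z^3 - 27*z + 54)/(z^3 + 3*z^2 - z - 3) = (z^3 - 27*z + 54)/(z^3 + 3*z^2 - z - 3)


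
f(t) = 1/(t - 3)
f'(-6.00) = -0.01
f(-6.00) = -0.11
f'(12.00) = -0.01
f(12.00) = 0.11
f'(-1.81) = -0.04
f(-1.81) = -0.21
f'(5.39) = -0.18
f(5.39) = 0.42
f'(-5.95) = -0.01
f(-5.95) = -0.11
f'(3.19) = -27.70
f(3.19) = 5.26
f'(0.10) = -0.12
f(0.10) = -0.34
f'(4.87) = -0.29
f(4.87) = 0.53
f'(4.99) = -0.25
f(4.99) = 0.50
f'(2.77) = -18.90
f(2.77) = -4.35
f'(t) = -1/(t - 3)^2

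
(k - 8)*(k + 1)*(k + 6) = k^3 - k^2 - 50*k - 48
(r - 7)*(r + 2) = r^2 - 5*r - 14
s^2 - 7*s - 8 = (s - 8)*(s + 1)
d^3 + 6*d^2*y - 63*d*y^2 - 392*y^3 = (d - 8*y)*(d + 7*y)^2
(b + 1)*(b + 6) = b^2 + 7*b + 6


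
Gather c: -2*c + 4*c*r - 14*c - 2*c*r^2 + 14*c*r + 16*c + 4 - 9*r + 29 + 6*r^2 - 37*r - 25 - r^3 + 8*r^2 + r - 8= c*(-2*r^2 + 18*r) - r^3 + 14*r^2 - 45*r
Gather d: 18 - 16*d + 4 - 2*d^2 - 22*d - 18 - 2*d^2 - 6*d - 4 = -4*d^2 - 44*d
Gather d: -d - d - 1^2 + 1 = -2*d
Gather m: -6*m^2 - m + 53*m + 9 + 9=-6*m^2 + 52*m + 18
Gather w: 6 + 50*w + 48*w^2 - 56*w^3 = -56*w^3 + 48*w^2 + 50*w + 6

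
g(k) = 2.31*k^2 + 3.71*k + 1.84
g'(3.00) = 17.57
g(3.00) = 33.76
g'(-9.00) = -37.87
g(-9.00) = 155.56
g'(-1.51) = -3.27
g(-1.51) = 1.50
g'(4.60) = 24.96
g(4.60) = 67.79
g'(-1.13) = -1.51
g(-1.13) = 0.60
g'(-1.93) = -5.21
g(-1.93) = 3.28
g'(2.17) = 13.74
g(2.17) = 20.77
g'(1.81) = 12.07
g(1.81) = 16.12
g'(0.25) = 4.86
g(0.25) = 2.91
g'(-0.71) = 0.43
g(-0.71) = 0.37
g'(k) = 4.62*k + 3.71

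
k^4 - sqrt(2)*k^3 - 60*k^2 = k^2*(k - 6*sqrt(2))*(k + 5*sqrt(2))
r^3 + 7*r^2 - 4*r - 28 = (r - 2)*(r + 2)*(r + 7)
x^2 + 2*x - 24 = (x - 4)*(x + 6)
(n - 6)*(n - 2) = n^2 - 8*n + 12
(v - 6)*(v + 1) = v^2 - 5*v - 6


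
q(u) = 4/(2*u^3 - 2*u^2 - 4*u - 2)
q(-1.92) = -0.25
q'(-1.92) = -0.41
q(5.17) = 0.02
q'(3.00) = -0.31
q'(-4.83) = -0.01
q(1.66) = -0.80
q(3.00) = 0.18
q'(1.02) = 0.20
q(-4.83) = -0.02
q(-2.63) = -0.10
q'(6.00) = -0.00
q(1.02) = -0.66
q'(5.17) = -0.01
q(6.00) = 0.01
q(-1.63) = -0.42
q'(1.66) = -0.94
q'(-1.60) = -0.89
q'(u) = 4*(-6*u^2 + 4*u + 4)/(2*u^3 - 2*u^2 - 4*u - 2)^2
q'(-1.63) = -0.83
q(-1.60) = -0.45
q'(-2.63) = -0.11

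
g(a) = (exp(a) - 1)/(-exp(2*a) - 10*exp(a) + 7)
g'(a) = (exp(a) - 1)*(2*exp(2*a) + 10*exp(a))/(-exp(2*a) - 10*exp(a) + 7)^2 + exp(a)/(-exp(2*a) - 10*exp(a) + 7)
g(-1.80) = -0.16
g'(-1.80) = -0.02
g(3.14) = -0.03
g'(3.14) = 0.02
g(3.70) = -0.02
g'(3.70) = 0.02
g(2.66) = -0.04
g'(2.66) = 0.02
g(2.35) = -0.05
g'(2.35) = 0.02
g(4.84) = -0.01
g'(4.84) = 0.01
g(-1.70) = -0.16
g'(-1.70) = -0.02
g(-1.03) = -0.19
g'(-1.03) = -0.12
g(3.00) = -0.03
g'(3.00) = 0.02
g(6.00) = 0.00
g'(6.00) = 0.00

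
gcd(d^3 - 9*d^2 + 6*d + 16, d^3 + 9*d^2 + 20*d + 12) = d + 1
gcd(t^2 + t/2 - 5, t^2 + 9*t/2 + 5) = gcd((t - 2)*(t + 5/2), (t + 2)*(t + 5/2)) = t + 5/2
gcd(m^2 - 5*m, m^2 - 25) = m - 5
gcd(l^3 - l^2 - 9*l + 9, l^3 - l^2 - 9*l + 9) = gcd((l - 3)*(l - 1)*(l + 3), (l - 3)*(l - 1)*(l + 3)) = l^3 - l^2 - 9*l + 9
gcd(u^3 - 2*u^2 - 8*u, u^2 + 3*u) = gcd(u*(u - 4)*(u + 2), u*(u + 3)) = u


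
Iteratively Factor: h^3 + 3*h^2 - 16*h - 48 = (h + 4)*(h^2 - h - 12) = (h - 4)*(h + 4)*(h + 3)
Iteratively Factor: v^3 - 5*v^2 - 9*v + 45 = (v + 3)*(v^2 - 8*v + 15) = (v - 5)*(v + 3)*(v - 3)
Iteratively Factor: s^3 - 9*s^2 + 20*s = (s - 4)*(s^2 - 5*s) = s*(s - 4)*(s - 5)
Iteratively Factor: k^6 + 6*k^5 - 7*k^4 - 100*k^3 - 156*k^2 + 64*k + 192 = (k + 2)*(k^5 + 4*k^4 - 15*k^3 - 70*k^2 - 16*k + 96) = (k - 1)*(k + 2)*(k^4 + 5*k^3 - 10*k^2 - 80*k - 96) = (k - 1)*(k + 2)^2*(k^3 + 3*k^2 - 16*k - 48) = (k - 1)*(k + 2)^2*(k + 4)*(k^2 - k - 12) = (k - 1)*(k + 2)^2*(k + 3)*(k + 4)*(k - 4)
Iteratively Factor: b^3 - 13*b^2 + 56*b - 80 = (b - 5)*(b^2 - 8*b + 16) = (b - 5)*(b - 4)*(b - 4)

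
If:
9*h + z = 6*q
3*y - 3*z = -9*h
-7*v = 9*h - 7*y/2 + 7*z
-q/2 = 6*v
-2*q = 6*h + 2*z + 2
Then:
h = 35/66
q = 24/77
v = -2/77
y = -346/77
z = -447/154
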